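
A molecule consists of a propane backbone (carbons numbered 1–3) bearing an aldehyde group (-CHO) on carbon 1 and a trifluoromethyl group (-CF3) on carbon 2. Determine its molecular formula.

C5H7F3O

Atom tally by fragment:
  OHCCH2 → C:2 H:3 O:1
  CH(CF3) → C:2 H:1 F:3
  CH3 → C:1 H:3
Element totals:
  C: 5
  H: 7
  F: 3
  O: 1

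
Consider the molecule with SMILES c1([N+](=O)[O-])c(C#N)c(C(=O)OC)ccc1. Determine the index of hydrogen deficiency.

8

Atom tally by fragment:
  benzene ring core → C:6 H:6
  (− 3 ring H displaced by substituents)
  + NO2 → N:1 O:2
  + CN → C:1 N:1
  + COOCH3 → C:2 H:3 O:2
Element totals:
  C: 9
  H: 6
  N: 2
  O: 4
Molecular formula: C9H6N2O4.
DoU = (2C + 2 + N − H − X) / 2 = (2·9 + 2 + 2 − 6 − 0) / 2 = 8.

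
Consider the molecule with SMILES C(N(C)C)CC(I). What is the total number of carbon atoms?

5

Atom tally by fragment:
  (CH3)2NCH2 → C:3 H:8 N:1
  CH2 → C:1 H:2
  CH2I → C:1 H:2 I:1
Element totals:
  C: 5
  H: 12
  I: 1
  N: 1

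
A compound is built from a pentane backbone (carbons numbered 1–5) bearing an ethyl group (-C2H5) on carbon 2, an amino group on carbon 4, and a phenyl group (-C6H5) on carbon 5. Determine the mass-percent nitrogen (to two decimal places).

7.32%

Atom tally by fragment:
  CH3 → C:1 H:3
  CH(C2H5) → C:3 H:6
  CH2 → C:1 H:2
  CH(NH2) → C:1 H:3 N:1
  CH2C6H5 → C:7 H:7
Element totals:
  C: 13
  H: 21
  N: 1
Molecular formula: C13H21N.
Molar mass = 191.318 g/mol.
Mass from N: 1 × 14.007 = 14.007 g/mol.
%N = 14.007 / 191.318 × 100 = 7.32%.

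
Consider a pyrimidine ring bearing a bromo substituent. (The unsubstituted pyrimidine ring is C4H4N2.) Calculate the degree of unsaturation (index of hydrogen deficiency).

4

Atom tally by fragment:
  pyrimidine ring core → C:4 H:4 N:2
  (− 1 ring H displaced by substituents)
  + Br → Br:1
Element totals:
  C: 4
  H: 3
  Br: 1
  N: 2
Molecular formula: C4H3BrN2.
DoU = (2C + 2 + N − H − X) / 2 = (2·4 + 2 + 2 − 3 − 1) / 2 = 4.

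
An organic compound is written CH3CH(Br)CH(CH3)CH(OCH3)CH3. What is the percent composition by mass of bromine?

Atom tally by fragment:
  CH3 → C:1 H:3
  CH(Br) → C:1 H:1 Br:1
  CH(CH3) → C:2 H:4
  CH(OCH3) → C:2 H:4 O:1
  CH3 → C:1 H:3
Element totals:
  C: 7
  H: 15
  Br: 1
  O: 1
Molecular formula: C7H15BrO.
Molar mass = 195.100 g/mol.
Mass from Br: 1 × 79.904 = 79.904 g/mol.
%Br = 79.904 / 195.100 × 100 = 40.96%.

40.96%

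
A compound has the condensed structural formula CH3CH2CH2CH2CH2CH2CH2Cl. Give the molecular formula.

C7H15Cl

Atom tally by fragment:
  CH3 → C:1 H:3
  CH2 → C:1 H:2
  CH2 → C:1 H:2
  CH2 → C:1 H:2
  CH2 → C:1 H:2
  CH2 → C:1 H:2
  CH2Cl → C:1 H:2 Cl:1
Element totals:
  C: 7
  H: 15
  Cl: 1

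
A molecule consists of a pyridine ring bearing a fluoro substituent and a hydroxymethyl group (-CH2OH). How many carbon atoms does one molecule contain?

Atom tally by fragment:
  pyridine ring core → C:5 H:5 N:1
  (− 2 ring H displaced by substituents)
  + F → F:1
  + CH2OH → C:1 H:3 O:1
Element totals:
  C: 6
  H: 6
  F: 1
  N: 1
  O: 1

6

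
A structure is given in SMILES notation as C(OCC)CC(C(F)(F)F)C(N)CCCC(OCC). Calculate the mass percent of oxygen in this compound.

Atom tally by fragment:
  C2H5OCH2 → C:3 H:7 O:1
  CH2 → C:1 H:2
  CH(CF3) → C:2 H:1 F:3
  CH(NH2) → C:1 H:3 N:1
  CH2 → C:1 H:2
  CH2 → C:1 H:2
  CH2 → C:1 H:2
  CH2OC2H5 → C:3 H:7 O:1
Element totals:
  C: 13
  H: 26
  F: 3
  N: 1
  O: 2
Molecular formula: C13H26F3NO2.
Molar mass = 285.350 g/mol.
Mass from O: 2 × 15.999 = 31.998 g/mol.
%O = 31.998 / 285.350 × 100 = 11.21%.

11.21%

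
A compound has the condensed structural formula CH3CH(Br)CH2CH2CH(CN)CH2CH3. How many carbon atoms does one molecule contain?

8

Atom tally by fragment:
  CH3 → C:1 H:3
  CH(Br) → C:1 H:1 Br:1
  CH2 → C:1 H:2
  CH2 → C:1 H:2
  CH(CN) → C:2 H:1 N:1
  CH2 → C:1 H:2
  CH3 → C:1 H:3
Element totals:
  C: 8
  H: 14
  Br: 1
  N: 1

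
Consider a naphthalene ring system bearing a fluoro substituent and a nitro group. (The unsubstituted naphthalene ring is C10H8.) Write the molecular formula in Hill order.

Atom tally by fragment:
  naphthalene ring system core → C:10 H:8
  (− 2 ring H displaced by substituents)
  + F → F:1
  + NO2 → N:1 O:2
Element totals:
  C: 10
  H: 6
  F: 1
  N: 1
  O: 2

C10H6FNO2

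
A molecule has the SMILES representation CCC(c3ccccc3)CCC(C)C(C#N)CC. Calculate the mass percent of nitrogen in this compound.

Atom tally by fragment:
  CH3 → C:1 H:3
  CH2 → C:1 H:2
  CH(C6H5) → C:7 H:6
  CH2 → C:1 H:2
  CH2 → C:1 H:2
  CH(CH3) → C:2 H:4
  CH(CN) → C:2 H:1 N:1
  CH2 → C:1 H:2
  CH3 → C:1 H:3
Element totals:
  C: 17
  H: 25
  N: 1
Molecular formula: C17H25N.
Molar mass = 243.394 g/mol.
Mass from N: 1 × 14.007 = 14.007 g/mol.
%N = 14.007 / 243.394 × 100 = 5.75%.

5.75%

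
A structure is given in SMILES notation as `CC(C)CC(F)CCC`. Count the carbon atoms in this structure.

Atom tally by fragment:
  CH3 → C:1 H:3
  CH(CH3) → C:2 H:4
  CH2 → C:1 H:2
  CH(F) → C:1 H:1 F:1
  CH2 → C:1 H:2
  CH2 → C:1 H:2
  CH3 → C:1 H:3
Element totals:
  C: 8
  H: 17
  F: 1

8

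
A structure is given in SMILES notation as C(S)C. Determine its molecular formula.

Atom tally by fragment:
  HSCH2 → C:1 H:3 S:1
  CH3 → C:1 H:3
Element totals:
  C: 2
  H: 6
  S: 1

C2H6S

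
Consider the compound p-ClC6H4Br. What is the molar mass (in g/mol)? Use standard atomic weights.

Atom tally by fragment:
  benzene ring core → C:6 H:6
  (− 2 ring H displaced by substituents)
  + Cl → Cl:1
  + Br → Br:1
Element totals:
  C: 6
  H: 4
  Br: 1
  Cl: 1
Molecular formula: C6H4BrCl.
  M = 6(12.011) + 4(1.008) + 79.904 + 35.45
    = 72.066 + 4.032 + 79.904 + 35.450 = 191.452

191.45 g/mol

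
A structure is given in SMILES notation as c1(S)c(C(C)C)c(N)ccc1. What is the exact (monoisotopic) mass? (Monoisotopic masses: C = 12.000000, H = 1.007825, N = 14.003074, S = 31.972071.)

Atom tally by fragment:
  benzene ring core → C:6 H:6
  (− 3 ring H displaced by substituents)
  + SH → S:1 H:1
  + CH(CH3)2 → C:3 H:7
  + NH2 → N:1 H:2
Element totals:
  C: 9
  H: 13
  N: 1
  S: 1
Molecular formula: C9H13NS.
  M = 9(12.0) + 13(1.007825) + 14.003074 + 31.972071
    = 108.000000 + 13.101725 + 14.003074 + 31.972071 = 167.076870

167.0769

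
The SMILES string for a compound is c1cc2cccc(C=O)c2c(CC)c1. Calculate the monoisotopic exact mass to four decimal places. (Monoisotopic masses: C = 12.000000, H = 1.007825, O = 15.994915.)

Atom tally by fragment:
  naphthalene ring system core → C:10 H:8
  (− 2 ring H displaced by substituents)
  + CHO → C:1 H:1 O:1
  + C2H5 → C:2 H:5
Element totals:
  C: 13
  H: 12
  O: 1
Molecular formula: C13H12O.
  M = 13(12.0) + 12(1.007825) + 15.994915
    = 156.000000 + 12.093900 + 15.994915 = 184.088815

184.0888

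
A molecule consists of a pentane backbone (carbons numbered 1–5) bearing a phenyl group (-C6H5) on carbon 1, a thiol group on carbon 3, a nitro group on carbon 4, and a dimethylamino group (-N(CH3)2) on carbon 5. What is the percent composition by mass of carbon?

58.18%

Atom tally by fragment:
  C6H5CH2 → C:7 H:7
  CH2 → C:1 H:2
  CH(SH) → C:1 H:2 S:1
  CH(NO2) → C:1 H:1 N:1 O:2
  CH2N(CH3)2 → C:3 H:8 N:1
Element totals:
  C: 13
  H: 20
  N: 2
  O: 2
  S: 1
Molecular formula: C13H20N2O2S.
Molar mass = 268.375 g/mol.
Mass from C: 13 × 12.011 = 156.143 g/mol.
%C = 156.143 / 268.375 × 100 = 58.18%.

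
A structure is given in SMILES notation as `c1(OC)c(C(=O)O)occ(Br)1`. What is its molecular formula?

Atom tally by fragment:
  furan ring core → C:4 H:4 O:1
  (− 3 ring H displaced by substituents)
  + OCH3 → C:1 H:3 O:1
  + COOH → C:1 H:1 O:2
  + Br → Br:1
Element totals:
  C: 6
  H: 5
  Br: 1
  O: 4

C6H5BrO4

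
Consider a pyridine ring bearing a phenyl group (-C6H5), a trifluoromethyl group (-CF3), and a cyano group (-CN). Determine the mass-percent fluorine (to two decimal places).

Atom tally by fragment:
  pyridine ring core → C:5 H:5 N:1
  (− 3 ring H displaced by substituents)
  + C6H5 → C:6 H:5
  + CF3 → C:1 F:3
  + CN → C:1 N:1
Element totals:
  C: 13
  H: 7
  F: 3
  N: 2
Molecular formula: C13H7F3N2.
Molar mass = 248.207 g/mol.
Mass from F: 3 × 18.998 = 56.994 g/mol.
%F = 56.994 / 248.207 × 100 = 22.96%.

22.96%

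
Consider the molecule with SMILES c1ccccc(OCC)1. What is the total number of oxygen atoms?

Atom tally by fragment:
  benzene ring core → C:6 H:6
  (− 1 ring H displaced by substituents)
  + OC2H5 → C:2 H:5 O:1
Element totals:
  C: 8
  H: 10
  O: 1

1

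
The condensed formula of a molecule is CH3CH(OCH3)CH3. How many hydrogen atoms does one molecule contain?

Element totals:
  C: 4
  H: 10
  O: 1

10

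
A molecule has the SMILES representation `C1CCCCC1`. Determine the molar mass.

84.16 g/mol

Atom tally by fragment:
  cyclohexane ring core → C:6 H:12
Element totals:
  C: 6
  H: 12
Molecular formula: C6H12.
  M = 6(12.011) + 12(1.008)
    = 72.066 + 12.096 = 84.162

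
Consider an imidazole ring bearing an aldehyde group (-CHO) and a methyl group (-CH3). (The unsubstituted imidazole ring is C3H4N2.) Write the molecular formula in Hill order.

Atom tally by fragment:
  imidazole ring core → C:3 H:4 N:2
  (− 2 ring H displaced by substituents)
  + CHO → C:1 H:1 O:1
  + CH3 → C:1 H:3
Element totals:
  C: 5
  H: 6
  N: 2
  O: 1

C5H6N2O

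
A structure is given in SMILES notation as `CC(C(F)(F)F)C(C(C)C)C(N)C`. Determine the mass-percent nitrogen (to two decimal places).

7.10%

Atom tally by fragment:
  CH3 → C:1 H:3
  CH(CF3) → C:2 H:1 F:3
  CH(CH(CH3)2) → C:4 H:8
  CH(NH2) → C:1 H:3 N:1
  CH3 → C:1 H:3
Element totals:
  C: 9
  H: 18
  F: 3
  N: 1
Molecular formula: C9H18F3N.
Molar mass = 197.244 g/mol.
Mass from N: 1 × 14.007 = 14.007 g/mol.
%N = 14.007 / 197.244 × 100 = 7.10%.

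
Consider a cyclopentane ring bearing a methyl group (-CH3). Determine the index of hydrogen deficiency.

Atom tally by fragment:
  cyclopentane ring core → C:5 H:10
  (− 1 ring H displaced by substituents)
  + CH3 → C:1 H:3
Element totals:
  C: 6
  H: 12
Molecular formula: C6H12.
DoU = (2C + 2 + N − H − X) / 2 = (2·6 + 2 + 0 − 12 − 0) / 2 = 1.

1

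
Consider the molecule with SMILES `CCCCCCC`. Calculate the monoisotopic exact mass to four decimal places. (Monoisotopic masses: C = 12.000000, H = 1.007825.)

Atom tally by fragment:
  CH3 → C:1 H:3
  CH2 → C:1 H:2
  CH2 → C:1 H:2
  CH2 → C:1 H:2
  CH2 → C:1 H:2
  CH2 → C:1 H:2
  CH3 → C:1 H:3
Element totals:
  C: 7
  H: 16
Molecular formula: C7H16.
  M = 7(12.0) + 16(1.007825)
    = 84.000000 + 16.125200 = 100.125200

100.1252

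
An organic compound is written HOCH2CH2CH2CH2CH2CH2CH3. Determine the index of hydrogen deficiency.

Atom tally by fragment:
  HOCH2CH2 → C:2 H:5 O:1
  CH2 → C:1 H:2
  CH2 → C:1 H:2
  CH2 → C:1 H:2
  CH2 → C:1 H:2
  CH3 → C:1 H:3
Element totals:
  C: 7
  H: 16
  O: 1
Molecular formula: C7H16O.
DoU = (2C + 2 + N − H − X) / 2 = (2·7 + 2 + 0 − 16 − 0) / 2 = 0.

0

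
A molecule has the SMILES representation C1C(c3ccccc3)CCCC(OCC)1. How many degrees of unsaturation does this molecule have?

5

Atom tally by fragment:
  cyclohexane ring core → C:6 H:12
  (− 2 ring H displaced by substituents)
  + C6H5 → C:6 H:5
  + OC2H5 → C:2 H:5 O:1
Element totals:
  C: 14
  H: 20
  O: 1
Molecular formula: C14H20O.
DoU = (2C + 2 + N − H − X) / 2 = (2·14 + 2 + 0 − 20 − 0) / 2 = 5.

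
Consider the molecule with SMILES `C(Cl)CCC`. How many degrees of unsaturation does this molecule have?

0

Atom tally by fragment:
  ClCH2 → C:1 H:2 Cl:1
  CH2 → C:1 H:2
  CH2 → C:1 H:2
  CH3 → C:1 H:3
Element totals:
  C: 4
  H: 9
  Cl: 1
Molecular formula: C4H9Cl.
DoU = (2C + 2 + N − H − X) / 2 = (2·4 + 2 + 0 − 9 − 1) / 2 = 0.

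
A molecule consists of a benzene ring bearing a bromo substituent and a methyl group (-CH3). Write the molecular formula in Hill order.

Atom tally by fragment:
  benzene ring core → C:6 H:6
  (− 2 ring H displaced by substituents)
  + Br → Br:1
  + CH3 → C:1 H:3
Element totals:
  C: 7
  H: 7
  Br: 1

C7H7Br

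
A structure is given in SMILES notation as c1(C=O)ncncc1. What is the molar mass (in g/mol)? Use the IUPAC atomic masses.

108.10 g/mol

Atom tally by fragment:
  pyrimidine ring core → C:4 H:4 N:2
  (− 1 ring H displaced by substituents)
  + CHO → C:1 H:1 O:1
Element totals:
  C: 5
  H: 4
  N: 2
  O: 1
Molecular formula: C5H4N2O.
  M = 5(12.011) + 4(1.008) + 2(14.007) + 15.999
    = 60.055 + 4.032 + 28.014 + 15.999 = 108.100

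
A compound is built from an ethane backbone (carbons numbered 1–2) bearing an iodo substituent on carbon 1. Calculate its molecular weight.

Atom tally by fragment:
  ICH2 → C:1 H:2 I:1
  CH3 → C:1 H:3
Element totals:
  C: 2
  H: 5
  I: 1
Molecular formula: C2H5I.
  M = 2(12.011) + 5(1.008) + 126.904
    = 24.022 + 5.040 + 126.904 = 155.966

155.97 g/mol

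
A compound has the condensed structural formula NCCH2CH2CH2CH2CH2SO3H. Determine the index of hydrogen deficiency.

Atom tally by fragment:
  NCCH2 → C:2 H:2 N:1
  CH2 → C:1 H:2
  CH2 → C:1 H:2
  CH2 → C:1 H:2
  CH2SO3H → C:1 H:3 S:1 O:3
Element totals:
  C: 6
  H: 11
  N: 1
  O: 3
  S: 1
Molecular formula: C6H11NO3S.
DoU = (2C + 2 + N − H − X) / 2 = (2·6 + 2 + 1 − 11 − 0) / 2 = 2.

2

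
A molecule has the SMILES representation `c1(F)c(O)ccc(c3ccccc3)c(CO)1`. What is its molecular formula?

C13H11FO2

Atom tally by fragment:
  benzene ring core → C:6 H:6
  (− 4 ring H displaced by substituents)
  + F → F:1
  + OH → O:1 H:1
  + C6H5 → C:6 H:5
  + CH2OH → C:1 H:3 O:1
Element totals:
  C: 13
  H: 11
  F: 1
  O: 2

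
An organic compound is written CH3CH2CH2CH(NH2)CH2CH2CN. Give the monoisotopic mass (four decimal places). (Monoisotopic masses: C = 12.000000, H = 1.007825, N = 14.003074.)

Atom tally by fragment:
  CH3 → C:1 H:3
  CH2 → C:1 H:2
  CH2 → C:1 H:2
  CH(NH2) → C:1 H:3 N:1
  CH2 → C:1 H:2
  CH2CN → C:2 H:2 N:1
Element totals:
  C: 7
  H: 14
  N: 2
Molecular formula: C7H14N2.
  M = 7(12.0) + 14(1.007825) + 2(14.003074)
    = 84.000000 + 14.109550 + 28.006148 = 126.115698

126.1157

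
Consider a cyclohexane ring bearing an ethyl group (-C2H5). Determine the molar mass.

112.22 g/mol

Atom tally by fragment:
  cyclohexane ring core → C:6 H:12
  (− 1 ring H displaced by substituents)
  + C2H5 → C:2 H:5
Element totals:
  C: 8
  H: 16
Molecular formula: C8H16.
  M = 8(12.011) + 16(1.008)
    = 96.088 + 16.128 = 112.216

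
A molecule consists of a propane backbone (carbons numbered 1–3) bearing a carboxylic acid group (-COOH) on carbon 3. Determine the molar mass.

88.11 g/mol

Atom tally by fragment:
  CH3 → C:1 H:3
  CH2 → C:1 H:2
  CH2COOH → C:2 H:3 O:2
Element totals:
  C: 4
  H: 8
  O: 2
Molecular formula: C4H8O2.
  M = 4(12.011) + 8(1.008) + 2(15.999)
    = 48.044 + 8.064 + 31.998 = 88.106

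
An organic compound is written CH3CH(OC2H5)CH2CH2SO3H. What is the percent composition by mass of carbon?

39.55%

Atom tally by fragment:
  CH3 → C:1 H:3
  CH(OC2H5) → C:3 H:6 O:1
  CH2 → C:1 H:2
  CH2SO3H → C:1 H:3 S:1 O:3
Element totals:
  C: 6
  H: 14
  O: 4
  S: 1
Molecular formula: C6H14O4S.
Molar mass = 182.234 g/mol.
Mass from C: 6 × 12.011 = 72.066 g/mol.
%C = 72.066 / 182.234 × 100 = 39.55%.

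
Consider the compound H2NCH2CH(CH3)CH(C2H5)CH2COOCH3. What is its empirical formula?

C9H19NO2

Atom tally by fragment:
  H2NCH2 → C:1 H:4 N:1
  CH(CH3) → C:2 H:4
  CH(C2H5) → C:3 H:6
  CH2COOCH3 → C:3 H:5 O:2
Element totals:
  C: 9
  H: 19
  N: 1
  O: 2
Molecular formula: C9H19NO2.
gcd of subscripts (9, 19, 1, 2) = 1, so the empirical formula equals the molecular formula.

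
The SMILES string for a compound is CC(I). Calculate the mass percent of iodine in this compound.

Atom tally by fragment:
  CH3 → C:1 H:3
  CH2I → C:1 H:2 I:1
Element totals:
  C: 2
  H: 5
  I: 1
Molecular formula: C2H5I.
Molar mass = 155.966 g/mol.
Mass from I: 1 × 126.904 = 126.904 g/mol.
%I = 126.904 / 155.966 × 100 = 81.37%.

81.37%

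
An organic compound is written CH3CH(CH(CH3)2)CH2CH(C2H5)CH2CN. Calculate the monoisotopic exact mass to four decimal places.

167.1674

Atom tally by fragment:
  CH3 → C:1 H:3
  CH(CH(CH3)2) → C:4 H:8
  CH2 → C:1 H:2
  CH(C2H5) → C:3 H:6
  CH2CN → C:2 H:2 N:1
Element totals:
  C: 11
  H: 21
  N: 1
Molecular formula: C11H21N.
  M = 11(12.0) + 21(1.007825) + 14.003074
    = 132.000000 + 21.164325 + 14.003074 = 167.167399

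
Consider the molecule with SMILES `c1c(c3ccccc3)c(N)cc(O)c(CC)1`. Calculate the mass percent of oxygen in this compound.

Atom tally by fragment:
  benzene ring core → C:6 H:6
  (− 4 ring H displaced by substituents)
  + C6H5 → C:6 H:5
  + NH2 → N:1 H:2
  + OH → O:1 H:1
  + C2H5 → C:2 H:5
Element totals:
  C: 14
  H: 15
  N: 1
  O: 1
Molecular formula: C14H15NO.
Molar mass = 213.280 g/mol.
Mass from O: 1 × 15.999 = 15.999 g/mol.
%O = 15.999 / 213.280 × 100 = 7.50%.

7.50%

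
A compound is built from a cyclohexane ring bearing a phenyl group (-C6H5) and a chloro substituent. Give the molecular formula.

C12H15Cl

Atom tally by fragment:
  cyclohexane ring core → C:6 H:12
  (− 2 ring H displaced by substituents)
  + C6H5 → C:6 H:5
  + Cl → Cl:1
Element totals:
  C: 12
  H: 15
  Cl: 1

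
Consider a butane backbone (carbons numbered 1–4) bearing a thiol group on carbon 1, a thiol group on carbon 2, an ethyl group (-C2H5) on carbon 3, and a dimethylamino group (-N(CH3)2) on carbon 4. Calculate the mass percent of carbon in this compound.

49.69%

Atom tally by fragment:
  HSCH2 → C:1 H:3 S:1
  CH(SH) → C:1 H:2 S:1
  CH(C2H5) → C:3 H:6
  CH2N(CH3)2 → C:3 H:8 N:1
Element totals:
  C: 8
  H: 19
  N: 1
  S: 2
Molecular formula: C8H19NS2.
Molar mass = 193.367 g/mol.
Mass from C: 8 × 12.011 = 96.088 g/mol.
%C = 96.088 / 193.367 × 100 = 49.69%.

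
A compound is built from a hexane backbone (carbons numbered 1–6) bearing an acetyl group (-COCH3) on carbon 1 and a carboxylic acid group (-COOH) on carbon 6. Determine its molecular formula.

C9H16O3

Atom tally by fragment:
  CH3COCH2 → C:3 H:5 O:1
  CH2 → C:1 H:2
  CH2 → C:1 H:2
  CH2 → C:1 H:2
  CH2 → C:1 H:2
  CH2COOH → C:2 H:3 O:2
Element totals:
  C: 9
  H: 16
  O: 3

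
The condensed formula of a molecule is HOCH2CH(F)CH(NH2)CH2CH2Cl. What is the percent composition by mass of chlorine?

22.78%

Atom tally by fragment:
  HOCH2 → C:1 H:3 O:1
  CH(F) → C:1 H:1 F:1
  CH(NH2) → C:1 H:3 N:1
  CH2 → C:1 H:2
  CH2Cl → C:1 H:2 Cl:1
Element totals:
  C: 5
  H: 11
  Cl: 1
  F: 1
  N: 1
  O: 1
Molecular formula: C5H11ClFNO.
Molar mass = 155.597 g/mol.
Mass from Cl: 1 × 35.45 = 35.450 g/mol.
%Cl = 35.450 / 155.597 × 100 = 22.78%.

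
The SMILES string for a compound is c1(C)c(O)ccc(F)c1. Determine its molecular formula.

C7H7FO

Atom tally by fragment:
  benzene ring core → C:6 H:6
  (− 3 ring H displaced by substituents)
  + CH3 → C:1 H:3
  + OH → O:1 H:1
  + F → F:1
Element totals:
  C: 7
  H: 7
  F: 1
  O: 1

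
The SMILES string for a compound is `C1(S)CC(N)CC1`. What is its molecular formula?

C5H11NS

Atom tally by fragment:
  cyclopentane ring core → C:5 H:10
  (− 2 ring H displaced by substituents)
  + SH → S:1 H:1
  + NH2 → N:1 H:2
Element totals:
  C: 5
  H: 11
  N: 1
  S: 1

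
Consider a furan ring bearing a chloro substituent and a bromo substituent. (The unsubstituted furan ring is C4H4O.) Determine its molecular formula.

Atom tally by fragment:
  furan ring core → C:4 H:4 O:1
  (− 2 ring H displaced by substituents)
  + Cl → Cl:1
  + Br → Br:1
Element totals:
  C: 4
  H: 2
  Br: 1
  Cl: 1
  O: 1

C4H2BrClO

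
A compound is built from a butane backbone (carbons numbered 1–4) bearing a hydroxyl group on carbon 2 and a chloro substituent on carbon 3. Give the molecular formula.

C4H9ClO

Atom tally by fragment:
  CH3 → C:1 H:3
  CH(OH) → C:1 H:2 O:1
  CH(Cl) → C:1 H:1 Cl:1
  CH3 → C:1 H:3
Element totals:
  C: 4
  H: 9
  Cl: 1
  O: 1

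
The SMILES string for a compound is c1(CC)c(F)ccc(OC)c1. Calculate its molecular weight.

154.18 g/mol

Atom tally by fragment:
  benzene ring core → C:6 H:6
  (− 3 ring H displaced by substituents)
  + C2H5 → C:2 H:5
  + F → F:1
  + OCH3 → C:1 H:3 O:1
Element totals:
  C: 9
  H: 11
  F: 1
  O: 1
Molecular formula: C9H11FO.
  M = 9(12.011) + 11(1.008) + 18.998 + 15.999
    = 108.099 + 11.088 + 18.998 + 15.999 = 154.184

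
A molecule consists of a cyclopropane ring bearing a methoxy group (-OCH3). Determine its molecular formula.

Atom tally by fragment:
  cyclopropane ring core → C:3 H:6
  (− 1 ring H displaced by substituents)
  + OCH3 → C:1 H:3 O:1
Element totals:
  C: 4
  H: 8
  O: 1

C4H8O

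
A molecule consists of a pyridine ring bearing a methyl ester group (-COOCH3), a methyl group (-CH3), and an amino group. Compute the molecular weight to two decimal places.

Atom tally by fragment:
  pyridine ring core → C:5 H:5 N:1
  (− 3 ring H displaced by substituents)
  + COOCH3 → C:2 H:3 O:2
  + CH3 → C:1 H:3
  + NH2 → N:1 H:2
Element totals:
  C: 8
  H: 10
  N: 2
  O: 2
Molecular formula: C8H10N2O2.
  M = 8(12.011) + 10(1.008) + 2(14.007) + 2(15.999)
    = 96.088 + 10.080 + 28.014 + 31.998 = 166.180

166.18 g/mol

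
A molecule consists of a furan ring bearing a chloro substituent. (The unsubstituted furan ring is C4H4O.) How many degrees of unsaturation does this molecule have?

Atom tally by fragment:
  furan ring core → C:4 H:4 O:1
  (− 1 ring H displaced by substituents)
  + Cl → Cl:1
Element totals:
  C: 4
  H: 3
  Cl: 1
  O: 1
Molecular formula: C4H3ClO.
DoU = (2C + 2 + N − H − X) / 2 = (2·4 + 2 + 0 − 3 − 1) / 2 = 3.

3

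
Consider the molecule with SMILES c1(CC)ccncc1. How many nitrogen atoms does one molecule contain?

Atom tally by fragment:
  pyridine ring core → C:5 H:5 N:1
  (− 1 ring H displaced by substituents)
  + C2H5 → C:2 H:5
Element totals:
  C: 7
  H: 9
  N: 1

1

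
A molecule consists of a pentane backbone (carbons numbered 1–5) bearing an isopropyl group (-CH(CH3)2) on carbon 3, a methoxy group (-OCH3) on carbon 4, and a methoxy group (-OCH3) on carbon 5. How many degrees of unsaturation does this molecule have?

Atom tally by fragment:
  CH3 → C:1 H:3
  CH2 → C:1 H:2
  CH(CH(CH3)2) → C:4 H:8
  CH(OCH3) → C:2 H:4 O:1
  CH2OCH3 → C:2 H:5 O:1
Element totals:
  C: 10
  H: 22
  O: 2
Molecular formula: C10H22O2.
DoU = (2C + 2 + N − H − X) / 2 = (2·10 + 2 + 0 − 22 − 0) / 2 = 0.

0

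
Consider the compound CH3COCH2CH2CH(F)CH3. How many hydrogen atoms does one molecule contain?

11

Atom tally by fragment:
  CH3COCH2 → C:3 H:5 O:1
  CH2 → C:1 H:2
  CH(F) → C:1 H:1 F:1
  CH3 → C:1 H:3
Element totals:
  C: 6
  H: 11
  F: 1
  O: 1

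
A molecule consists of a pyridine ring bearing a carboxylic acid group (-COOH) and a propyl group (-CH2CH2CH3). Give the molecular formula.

Atom tally by fragment:
  pyridine ring core → C:5 H:5 N:1
  (− 2 ring H displaced by substituents)
  + COOH → C:1 H:1 O:2
  + CH2CH2CH3 → C:3 H:7
Element totals:
  C: 9
  H: 11
  N: 1
  O: 2

C9H11NO2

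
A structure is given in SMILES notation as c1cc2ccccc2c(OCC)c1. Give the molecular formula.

C12H12O

Atom tally by fragment:
  naphthalene ring system core → C:10 H:8
  (− 1 ring H displaced by substituents)
  + OC2H5 → C:2 H:5 O:1
Element totals:
  C: 12
  H: 12
  O: 1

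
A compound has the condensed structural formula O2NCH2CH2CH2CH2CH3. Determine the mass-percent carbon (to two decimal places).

Atom tally by fragment:
  O2NCH2 → C:1 H:2 N:1 O:2
  CH2 → C:1 H:2
  CH2 → C:1 H:2
  CH2 → C:1 H:2
  CH3 → C:1 H:3
Element totals:
  C: 5
  H: 11
  N: 1
  O: 2
Molecular formula: C5H11NO2.
Molar mass = 117.148 g/mol.
Mass from C: 5 × 12.011 = 60.055 g/mol.
%C = 60.055 / 117.148 × 100 = 51.26%.

51.26%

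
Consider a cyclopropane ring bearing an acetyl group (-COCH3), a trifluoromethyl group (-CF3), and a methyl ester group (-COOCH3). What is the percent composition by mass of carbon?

Atom tally by fragment:
  cyclopropane ring core → C:3 H:6
  (− 3 ring H displaced by substituents)
  + COCH3 → C:2 H:3 O:1
  + CF3 → C:1 F:3
  + COOCH3 → C:2 H:3 O:2
Element totals:
  C: 8
  H: 9
  F: 3
  O: 3
Molecular formula: C8H9F3O3.
Molar mass = 210.151 g/mol.
Mass from C: 8 × 12.011 = 96.088 g/mol.
%C = 96.088 / 210.151 × 100 = 45.72%.

45.72%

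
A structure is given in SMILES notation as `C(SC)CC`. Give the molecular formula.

Atom tally by fragment:
  CH3SCH2 → C:2 H:5 S:1
  CH2 → C:1 H:2
  CH3 → C:1 H:3
Element totals:
  C: 4
  H: 10
  S: 1

C4H10S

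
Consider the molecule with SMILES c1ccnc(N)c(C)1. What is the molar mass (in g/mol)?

108.14 g/mol

Atom tally by fragment:
  pyridine ring core → C:5 H:5 N:1
  (− 2 ring H displaced by substituents)
  + NH2 → N:1 H:2
  + CH3 → C:1 H:3
Element totals:
  C: 6
  H: 8
  N: 2
Molecular formula: C6H8N2.
  M = 6(12.011) + 8(1.008) + 2(14.007)
    = 72.066 + 8.064 + 28.014 = 108.144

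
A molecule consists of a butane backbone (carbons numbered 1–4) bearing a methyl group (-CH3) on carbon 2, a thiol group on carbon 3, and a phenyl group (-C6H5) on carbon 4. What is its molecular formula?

Atom tally by fragment:
  CH3 → C:1 H:3
  CH(CH3) → C:2 H:4
  CH(SH) → C:1 H:2 S:1
  CH2C6H5 → C:7 H:7
Element totals:
  C: 11
  H: 16
  S: 1

C11H16S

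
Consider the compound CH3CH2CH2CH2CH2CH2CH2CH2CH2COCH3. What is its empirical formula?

C11H22O

Element totals:
  C: 11
  H: 22
  O: 1
Molecular formula: C11H22O.
gcd of subscripts (11, 22, 1) = 1, so the empirical formula equals the molecular formula.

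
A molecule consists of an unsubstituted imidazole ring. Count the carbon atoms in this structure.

Atom tally by fragment:
  imidazole ring core → C:3 H:4 N:2
Element totals:
  C: 3
  H: 4
  N: 2

3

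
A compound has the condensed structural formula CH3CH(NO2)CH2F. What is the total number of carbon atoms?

Element totals:
  C: 3
  H: 6
  F: 1
  N: 1
  O: 2

3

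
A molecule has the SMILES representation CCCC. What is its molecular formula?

Atom tally by fragment:
  CH3 → C:1 H:3
  CH2 → C:1 H:2
  CH2 → C:1 H:2
  CH3 → C:1 H:3
Element totals:
  C: 4
  H: 10

C4H10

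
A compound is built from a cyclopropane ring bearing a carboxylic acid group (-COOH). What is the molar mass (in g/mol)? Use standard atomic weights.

Atom tally by fragment:
  cyclopropane ring core → C:3 H:6
  (− 1 ring H displaced by substituents)
  + COOH → C:1 H:1 O:2
Element totals:
  C: 4
  H: 6
  O: 2
Molecular formula: C4H6O2.
  M = 4(12.011) + 6(1.008) + 2(15.999)
    = 48.044 + 6.048 + 31.998 = 86.090

86.09 g/mol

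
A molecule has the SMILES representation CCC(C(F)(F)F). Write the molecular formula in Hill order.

Atom tally by fragment:
  CH3 → C:1 H:3
  CH2 → C:1 H:2
  CH2CF3 → C:2 H:2 F:3
Element totals:
  C: 4
  H: 7
  F: 3

C4H7F3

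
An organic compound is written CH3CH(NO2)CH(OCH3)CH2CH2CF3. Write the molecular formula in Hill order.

C7H12F3NO3

Element totals:
  C: 7
  H: 12
  F: 3
  N: 1
  O: 3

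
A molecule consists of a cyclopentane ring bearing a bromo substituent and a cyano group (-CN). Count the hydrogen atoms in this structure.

Atom tally by fragment:
  cyclopentane ring core → C:5 H:10
  (− 2 ring H displaced by substituents)
  + Br → Br:1
  + CN → C:1 N:1
Element totals:
  C: 6
  H: 8
  Br: 1
  N: 1

8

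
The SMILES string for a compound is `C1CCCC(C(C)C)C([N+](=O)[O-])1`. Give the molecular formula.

C9H17NO2

Atom tally by fragment:
  cyclohexane ring core → C:6 H:12
  (− 2 ring H displaced by substituents)
  + CH(CH3)2 → C:3 H:7
  + NO2 → N:1 O:2
Element totals:
  C: 9
  H: 17
  N: 1
  O: 2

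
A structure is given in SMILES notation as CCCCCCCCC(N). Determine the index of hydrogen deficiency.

0

Atom tally by fragment:
  CH3 → C:1 H:3
  CH2 → C:1 H:2
  CH2 → C:1 H:2
  CH2 → C:1 H:2
  CH2 → C:1 H:2
  CH2 → C:1 H:2
  CH2 → C:1 H:2
  CH2 → C:1 H:2
  CH2NH2 → C:1 H:4 N:1
Element totals:
  C: 9
  H: 21
  N: 1
Molecular formula: C9H21N.
DoU = (2C + 2 + N − H − X) / 2 = (2·9 + 2 + 1 − 21 − 0) / 2 = 0.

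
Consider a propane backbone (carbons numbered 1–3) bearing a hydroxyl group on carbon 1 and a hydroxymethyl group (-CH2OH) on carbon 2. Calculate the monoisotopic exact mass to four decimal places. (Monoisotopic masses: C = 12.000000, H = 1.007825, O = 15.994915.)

Atom tally by fragment:
  HOCH2 → C:1 H:3 O:1
  CH(CH2OH) → C:2 H:4 O:1
  CH3 → C:1 H:3
Element totals:
  C: 4
  H: 10
  O: 2
Molecular formula: C4H10O2.
  M = 4(12.0) + 10(1.007825) + 2(15.994915)
    = 48.000000 + 10.078250 + 31.989830 = 90.068080

90.0681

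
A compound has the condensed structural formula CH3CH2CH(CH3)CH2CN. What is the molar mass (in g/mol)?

97.16 g/mol

Atom tally by fragment:
  CH3 → C:1 H:3
  CH2 → C:1 H:2
  CH(CH3) → C:2 H:4
  CH2CN → C:2 H:2 N:1
Element totals:
  C: 6
  H: 11
  N: 1
Molecular formula: C6H11N.
  M = 6(12.011) + 11(1.008) + 14.007
    = 72.066 + 11.088 + 14.007 = 97.161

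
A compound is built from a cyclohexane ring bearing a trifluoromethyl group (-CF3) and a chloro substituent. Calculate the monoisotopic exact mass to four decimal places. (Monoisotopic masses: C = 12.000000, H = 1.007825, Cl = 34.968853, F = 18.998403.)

Atom tally by fragment:
  cyclohexane ring core → C:6 H:12
  (− 2 ring H displaced by substituents)
  + CF3 → C:1 F:3
  + Cl → Cl:1
Element totals:
  C: 7
  H: 10
  Cl: 1
  F: 3
Molecular formula: C7H10ClF3.
  M = 7(12.0) + 10(1.007825) + 34.968853 + 3(18.998403)
    = 84.000000 + 10.078250 + 34.968853 + 56.995209 = 186.042312

186.0423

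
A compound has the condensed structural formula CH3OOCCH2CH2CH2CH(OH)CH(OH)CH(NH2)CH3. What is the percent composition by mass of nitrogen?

Element totals:
  C: 9
  H: 19
  N: 1
  O: 4
Molecular formula: C9H19NO4.
Molar mass = 205.254 g/mol.
Mass from N: 1 × 14.007 = 14.007 g/mol.
%N = 14.007 / 205.254 × 100 = 6.82%.

6.82%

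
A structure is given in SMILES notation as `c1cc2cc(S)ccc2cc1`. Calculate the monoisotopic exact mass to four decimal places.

160.0347

Atom tally by fragment:
  naphthalene ring system core → C:10 H:8
  (− 1 ring H displaced by substituents)
  + SH → S:1 H:1
Element totals:
  C: 10
  H: 8
  S: 1
Molecular formula: C10H8S.
  M = 10(12.0) + 8(1.007825) + 31.972071
    = 120.000000 + 8.062600 + 31.972071 = 160.034671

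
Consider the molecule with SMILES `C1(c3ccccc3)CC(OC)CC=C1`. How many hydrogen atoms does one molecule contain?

16

Atom tally by fragment:
  cyclohexene ring core → C:6 H:10
  (− 2 ring H displaced by substituents)
  + C6H5 → C:6 H:5
  + OCH3 → C:1 H:3 O:1
Element totals:
  C: 13
  H: 16
  O: 1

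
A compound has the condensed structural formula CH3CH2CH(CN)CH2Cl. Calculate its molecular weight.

Element totals:
  C: 5
  H: 8
  Cl: 1
  N: 1
Molecular formula: C5H8ClN.
  M = 5(12.011) + 8(1.008) + 35.45 + 14.007
    = 60.055 + 8.064 + 35.450 + 14.007 = 117.576

117.58 g/mol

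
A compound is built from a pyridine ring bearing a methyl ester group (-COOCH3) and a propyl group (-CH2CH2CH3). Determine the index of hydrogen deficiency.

5

Atom tally by fragment:
  pyridine ring core → C:5 H:5 N:1
  (− 2 ring H displaced by substituents)
  + COOCH3 → C:2 H:3 O:2
  + CH2CH2CH3 → C:3 H:7
Element totals:
  C: 10
  H: 13
  N: 1
  O: 2
Molecular formula: C10H13NO2.
DoU = (2C + 2 + N − H − X) / 2 = (2·10 + 2 + 1 − 13 − 0) / 2 = 5.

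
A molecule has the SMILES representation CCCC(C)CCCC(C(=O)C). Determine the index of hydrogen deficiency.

Atom tally by fragment:
  CH3 → C:1 H:3
  CH2 → C:1 H:2
  CH2 → C:1 H:2
  CH(CH3) → C:2 H:4
  CH2 → C:1 H:2
  CH2 → C:1 H:2
  CH2 → C:1 H:2
  CH2COCH3 → C:3 H:5 O:1
Element totals:
  C: 11
  H: 22
  O: 1
Molecular formula: C11H22O.
DoU = (2C + 2 + N − H − X) / 2 = (2·11 + 2 + 0 − 22 − 0) / 2 = 1.

1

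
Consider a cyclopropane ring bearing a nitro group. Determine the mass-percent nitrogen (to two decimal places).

Atom tally by fragment:
  cyclopropane ring core → C:3 H:6
  (− 1 ring H displaced by substituents)
  + NO2 → N:1 O:2
Element totals:
  C: 3
  H: 5
  N: 1
  O: 2
Molecular formula: C3H5NO2.
Molar mass = 87.078 g/mol.
Mass from N: 1 × 14.007 = 14.007 g/mol.
%N = 14.007 / 87.078 × 100 = 16.09%.

16.09%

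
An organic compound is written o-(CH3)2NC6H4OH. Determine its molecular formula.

C8H11NO

Element totals:
  C: 8
  H: 11
  N: 1
  O: 1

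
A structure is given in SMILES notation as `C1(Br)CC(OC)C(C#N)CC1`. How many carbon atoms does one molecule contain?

Atom tally by fragment:
  cyclohexane ring core → C:6 H:12
  (− 3 ring H displaced by substituents)
  + Br → Br:1
  + OCH3 → C:1 H:3 O:1
  + CN → C:1 N:1
Element totals:
  C: 8
  H: 12
  Br: 1
  N: 1
  O: 1

8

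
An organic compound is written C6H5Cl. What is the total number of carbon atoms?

6

Atom tally by fragment:
  benzene ring core → C:6 H:6
  (− 1 ring H displaced by substituents)
  + Cl → Cl:1
Element totals:
  C: 6
  H: 5
  Cl: 1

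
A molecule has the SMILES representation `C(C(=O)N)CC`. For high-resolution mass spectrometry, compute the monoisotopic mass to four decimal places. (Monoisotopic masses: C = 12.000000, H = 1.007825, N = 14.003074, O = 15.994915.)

Atom tally by fragment:
  H2NOCCH2 → C:2 H:4 O:1 N:1
  CH2 → C:1 H:2
  CH3 → C:1 H:3
Element totals:
  C: 4
  H: 9
  N: 1
  O: 1
Molecular formula: C4H9NO.
  M = 4(12.0) + 9(1.007825) + 14.003074 + 15.994915
    = 48.000000 + 9.070425 + 14.003074 + 15.994915 = 87.068414

87.0684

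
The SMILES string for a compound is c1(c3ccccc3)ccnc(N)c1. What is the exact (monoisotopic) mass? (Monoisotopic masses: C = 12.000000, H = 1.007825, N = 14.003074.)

170.0844

Atom tally by fragment:
  pyridine ring core → C:5 H:5 N:1
  (− 2 ring H displaced by substituents)
  + C6H5 → C:6 H:5
  + NH2 → N:1 H:2
Element totals:
  C: 11
  H: 10
  N: 2
Molecular formula: C11H10N2.
  M = 11(12.0) + 10(1.007825) + 2(14.003074)
    = 132.000000 + 10.078250 + 28.006148 = 170.084398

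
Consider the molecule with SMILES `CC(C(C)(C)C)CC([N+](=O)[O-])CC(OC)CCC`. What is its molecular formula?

Atom tally by fragment:
  CH3 → C:1 H:3
  CH(C(CH3)3) → C:5 H:10
  CH2 → C:1 H:2
  CH(NO2) → C:1 H:1 N:1 O:2
  CH2 → C:1 H:2
  CH(OCH3) → C:2 H:4 O:1
  CH2 → C:1 H:2
  CH2 → C:1 H:2
  CH3 → C:1 H:3
Element totals:
  C: 14
  H: 29
  N: 1
  O: 3

C14H29NO3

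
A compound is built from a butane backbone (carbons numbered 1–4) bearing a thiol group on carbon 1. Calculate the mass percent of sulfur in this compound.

Atom tally by fragment:
  HSCH2 → C:1 H:3 S:1
  CH2 → C:1 H:2
  CH2 → C:1 H:2
  CH3 → C:1 H:3
Element totals:
  C: 4
  H: 10
  S: 1
Molecular formula: C4H10S.
Molar mass = 90.184 g/mol.
Mass from S: 1 × 32.06 = 32.060 g/mol.
%S = 32.060 / 90.184 × 100 = 35.55%.

35.55%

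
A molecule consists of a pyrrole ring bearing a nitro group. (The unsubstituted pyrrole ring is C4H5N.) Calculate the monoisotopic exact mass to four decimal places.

112.0273

Atom tally by fragment:
  pyrrole ring core → C:4 H:5 N:1
  (− 1 ring H displaced by substituents)
  + NO2 → N:1 O:2
Element totals:
  C: 4
  H: 4
  N: 2
  O: 2
Molecular formula: C4H4N2O2.
  M = 4(12.0) + 4(1.007825) + 2(14.003074) + 2(15.994915)
    = 48.000000 + 4.031300 + 28.006148 + 31.989830 = 112.027278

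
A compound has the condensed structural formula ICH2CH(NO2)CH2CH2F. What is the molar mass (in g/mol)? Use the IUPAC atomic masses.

247.01 g/mol

Atom tally by fragment:
  ICH2 → C:1 H:2 I:1
  CH(NO2) → C:1 H:1 N:1 O:2
  CH2 → C:1 H:2
  CH2F → C:1 H:2 F:1
Element totals:
  C: 4
  H: 7
  F: 1
  I: 1
  N: 1
  O: 2
Molecular formula: C4H7FINO2.
  M = 4(12.011) + 7(1.008) + 18.998 + 126.904 + 14.007 + 2(15.999)
    = 48.044 + 7.056 + 18.998 + 126.904 + 14.007 + 31.998 = 247.007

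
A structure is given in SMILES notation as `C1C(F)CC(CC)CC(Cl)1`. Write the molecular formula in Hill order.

C8H14ClF

Atom tally by fragment:
  cyclohexane ring core → C:6 H:12
  (− 3 ring H displaced by substituents)
  + F → F:1
  + C2H5 → C:2 H:5
  + Cl → Cl:1
Element totals:
  C: 8
  H: 14
  Cl: 1
  F: 1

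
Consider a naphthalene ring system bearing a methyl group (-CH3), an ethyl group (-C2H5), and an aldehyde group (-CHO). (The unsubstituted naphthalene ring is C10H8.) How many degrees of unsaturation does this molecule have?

Atom tally by fragment:
  naphthalene ring system core → C:10 H:8
  (− 3 ring H displaced by substituents)
  + CH3 → C:1 H:3
  + C2H5 → C:2 H:5
  + CHO → C:1 H:1 O:1
Element totals:
  C: 14
  H: 14
  O: 1
Molecular formula: C14H14O.
DoU = (2C + 2 + N − H − X) / 2 = (2·14 + 2 + 0 − 14 − 0) / 2 = 8.

8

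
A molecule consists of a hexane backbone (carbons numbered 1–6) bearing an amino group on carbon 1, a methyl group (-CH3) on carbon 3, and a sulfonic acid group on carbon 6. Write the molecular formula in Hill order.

C7H17NO3S

Atom tally by fragment:
  H2NCH2 → C:1 H:4 N:1
  CH2 → C:1 H:2
  CH(CH3) → C:2 H:4
  CH2 → C:1 H:2
  CH2 → C:1 H:2
  CH2SO3H → C:1 H:3 S:1 O:3
Element totals:
  C: 7
  H: 17
  N: 1
  O: 3
  S: 1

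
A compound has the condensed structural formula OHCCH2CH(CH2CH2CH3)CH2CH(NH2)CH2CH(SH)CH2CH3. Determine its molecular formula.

Element totals:
  C: 12
  H: 25
  N: 1
  O: 1
  S: 1

C12H25NOS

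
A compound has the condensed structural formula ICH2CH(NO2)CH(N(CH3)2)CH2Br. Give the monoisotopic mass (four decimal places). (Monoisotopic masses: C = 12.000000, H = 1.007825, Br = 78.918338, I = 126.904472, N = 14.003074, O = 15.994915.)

Atom tally by fragment:
  ICH2 → C:1 H:2 I:1
  CH(NO2) → C:1 H:1 N:1 O:2
  CH(N(CH3)2) → C:3 H:7 N:1
  CH2Br → C:1 H:2 Br:1
Element totals:
  C: 6
  H: 12
  Br: 1
  I: 1
  N: 2
  O: 2
Molecular formula: C6H12BrIN2O2.
  M = 6(12.0) + 12(1.007825) + 78.918338 + 126.904472 + 2(14.003074) + 2(15.994915)
    = 72.000000 + 12.093900 + 78.918338 + 126.904472 + 28.006148 + 31.989830 = 349.912688

349.9127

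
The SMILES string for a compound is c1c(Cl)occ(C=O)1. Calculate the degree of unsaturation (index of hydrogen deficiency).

4

Atom tally by fragment:
  furan ring core → C:4 H:4 O:1
  (− 2 ring H displaced by substituents)
  + Cl → Cl:1
  + CHO → C:1 H:1 O:1
Element totals:
  C: 5
  H: 3
  Cl: 1
  O: 2
Molecular formula: C5H3ClO2.
DoU = (2C + 2 + N − H − X) / 2 = (2·5 + 2 + 0 − 3 − 1) / 2 = 4.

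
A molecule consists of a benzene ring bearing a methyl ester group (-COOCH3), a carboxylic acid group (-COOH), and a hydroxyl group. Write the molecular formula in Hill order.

Atom tally by fragment:
  benzene ring core → C:6 H:6
  (− 3 ring H displaced by substituents)
  + COOCH3 → C:2 H:3 O:2
  + COOH → C:1 H:1 O:2
  + OH → O:1 H:1
Element totals:
  C: 9
  H: 8
  O: 5

C9H8O5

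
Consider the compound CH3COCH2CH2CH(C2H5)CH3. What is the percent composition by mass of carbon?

Atom tally by fragment:
  CH3COCH2 → C:3 H:5 O:1
  CH2 → C:1 H:2
  CH(C2H5) → C:3 H:6
  CH3 → C:1 H:3
Element totals:
  C: 8
  H: 16
  O: 1
Molecular formula: C8H16O.
Molar mass = 128.215 g/mol.
Mass from C: 8 × 12.011 = 96.088 g/mol.
%C = 96.088 / 128.215 × 100 = 74.94%.

74.94%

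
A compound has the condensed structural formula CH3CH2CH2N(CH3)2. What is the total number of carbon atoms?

5

Atom tally by fragment:
  CH3 → C:1 H:3
  CH2 → C:1 H:2
  CH2N(CH3)2 → C:3 H:8 N:1
Element totals:
  C: 5
  H: 13
  N: 1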